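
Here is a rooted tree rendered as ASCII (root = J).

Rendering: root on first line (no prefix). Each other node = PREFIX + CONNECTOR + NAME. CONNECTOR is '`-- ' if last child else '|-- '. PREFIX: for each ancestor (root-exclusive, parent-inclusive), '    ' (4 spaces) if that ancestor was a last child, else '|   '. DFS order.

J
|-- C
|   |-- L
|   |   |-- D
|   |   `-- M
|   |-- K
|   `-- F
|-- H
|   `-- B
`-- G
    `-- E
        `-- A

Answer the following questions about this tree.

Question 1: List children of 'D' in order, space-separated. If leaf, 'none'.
Answer: none

Derivation:
Node D's children (from adjacency): (leaf)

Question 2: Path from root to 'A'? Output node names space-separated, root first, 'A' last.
Walk down from root: J -> G -> E -> A

Answer: J G E A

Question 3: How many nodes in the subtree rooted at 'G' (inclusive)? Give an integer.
Subtree rooted at G contains: A, E, G
Count = 3

Answer: 3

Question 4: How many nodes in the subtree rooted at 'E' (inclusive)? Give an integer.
Answer: 2

Derivation:
Subtree rooted at E contains: A, E
Count = 2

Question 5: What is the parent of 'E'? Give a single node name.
Answer: G

Derivation:
Scan adjacency: E appears as child of G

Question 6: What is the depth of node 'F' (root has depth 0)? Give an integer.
Answer: 2

Derivation:
Path from root to F: J -> C -> F
Depth = number of edges = 2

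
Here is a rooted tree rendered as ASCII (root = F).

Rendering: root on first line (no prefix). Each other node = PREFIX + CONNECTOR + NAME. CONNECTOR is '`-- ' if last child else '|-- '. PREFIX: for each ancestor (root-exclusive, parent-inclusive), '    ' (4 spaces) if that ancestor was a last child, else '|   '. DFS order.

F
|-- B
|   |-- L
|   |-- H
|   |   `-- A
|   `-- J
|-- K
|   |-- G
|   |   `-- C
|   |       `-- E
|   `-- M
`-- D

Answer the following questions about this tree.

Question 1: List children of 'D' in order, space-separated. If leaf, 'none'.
Answer: none

Derivation:
Node D's children (from adjacency): (leaf)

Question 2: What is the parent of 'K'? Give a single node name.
Scan adjacency: K appears as child of F

Answer: F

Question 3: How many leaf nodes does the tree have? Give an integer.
Answer: 6

Derivation:
Leaves (nodes with no children): A, D, E, J, L, M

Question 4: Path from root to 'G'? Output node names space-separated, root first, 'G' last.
Answer: F K G

Derivation:
Walk down from root: F -> K -> G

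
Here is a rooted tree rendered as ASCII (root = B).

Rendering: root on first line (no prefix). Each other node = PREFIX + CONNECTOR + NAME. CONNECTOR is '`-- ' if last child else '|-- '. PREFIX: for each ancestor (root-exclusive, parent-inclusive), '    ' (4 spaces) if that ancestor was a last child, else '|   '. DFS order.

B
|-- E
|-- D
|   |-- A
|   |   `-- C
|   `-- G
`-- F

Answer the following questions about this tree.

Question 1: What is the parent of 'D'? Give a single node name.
Answer: B

Derivation:
Scan adjacency: D appears as child of B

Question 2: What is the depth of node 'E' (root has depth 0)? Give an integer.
Path from root to E: B -> E
Depth = number of edges = 1

Answer: 1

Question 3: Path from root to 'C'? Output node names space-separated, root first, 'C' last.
Answer: B D A C

Derivation:
Walk down from root: B -> D -> A -> C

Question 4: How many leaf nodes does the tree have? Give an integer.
Answer: 4

Derivation:
Leaves (nodes with no children): C, E, F, G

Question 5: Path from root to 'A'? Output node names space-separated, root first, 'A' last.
Walk down from root: B -> D -> A

Answer: B D A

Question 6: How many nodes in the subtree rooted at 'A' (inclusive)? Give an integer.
Subtree rooted at A contains: A, C
Count = 2

Answer: 2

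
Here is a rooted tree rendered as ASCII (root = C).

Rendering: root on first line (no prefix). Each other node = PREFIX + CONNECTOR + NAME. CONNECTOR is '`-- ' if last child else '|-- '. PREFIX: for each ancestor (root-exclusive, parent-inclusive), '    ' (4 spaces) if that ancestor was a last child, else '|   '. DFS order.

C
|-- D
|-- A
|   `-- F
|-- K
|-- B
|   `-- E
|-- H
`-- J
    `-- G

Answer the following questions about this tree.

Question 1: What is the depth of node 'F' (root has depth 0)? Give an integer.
Answer: 2

Derivation:
Path from root to F: C -> A -> F
Depth = number of edges = 2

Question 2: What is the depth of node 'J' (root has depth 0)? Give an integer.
Answer: 1

Derivation:
Path from root to J: C -> J
Depth = number of edges = 1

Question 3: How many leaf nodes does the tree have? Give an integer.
Leaves (nodes with no children): D, E, F, G, H, K

Answer: 6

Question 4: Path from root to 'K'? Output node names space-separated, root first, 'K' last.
Walk down from root: C -> K

Answer: C K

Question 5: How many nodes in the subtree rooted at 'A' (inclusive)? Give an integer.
Subtree rooted at A contains: A, F
Count = 2

Answer: 2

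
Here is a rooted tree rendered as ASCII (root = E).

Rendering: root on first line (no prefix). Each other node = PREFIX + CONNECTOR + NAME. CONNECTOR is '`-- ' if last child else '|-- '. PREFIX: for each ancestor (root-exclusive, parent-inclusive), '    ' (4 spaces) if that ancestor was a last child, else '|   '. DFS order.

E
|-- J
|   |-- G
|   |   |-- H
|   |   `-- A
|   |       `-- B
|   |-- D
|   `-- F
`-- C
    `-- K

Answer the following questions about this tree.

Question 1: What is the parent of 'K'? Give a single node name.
Answer: C

Derivation:
Scan adjacency: K appears as child of C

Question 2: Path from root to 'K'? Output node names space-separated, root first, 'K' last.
Walk down from root: E -> C -> K

Answer: E C K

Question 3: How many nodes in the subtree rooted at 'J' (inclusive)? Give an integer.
Subtree rooted at J contains: A, B, D, F, G, H, J
Count = 7

Answer: 7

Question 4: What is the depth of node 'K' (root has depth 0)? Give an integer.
Path from root to K: E -> C -> K
Depth = number of edges = 2

Answer: 2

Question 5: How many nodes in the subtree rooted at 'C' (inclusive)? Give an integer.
Answer: 2

Derivation:
Subtree rooted at C contains: C, K
Count = 2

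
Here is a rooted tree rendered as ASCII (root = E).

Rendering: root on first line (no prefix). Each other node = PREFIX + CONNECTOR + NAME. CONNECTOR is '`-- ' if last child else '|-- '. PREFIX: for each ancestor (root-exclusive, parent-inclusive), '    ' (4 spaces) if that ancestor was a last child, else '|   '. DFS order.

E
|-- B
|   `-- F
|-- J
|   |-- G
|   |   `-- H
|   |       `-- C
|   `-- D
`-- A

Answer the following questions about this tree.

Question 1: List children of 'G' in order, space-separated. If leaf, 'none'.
Node G's children (from adjacency): H

Answer: H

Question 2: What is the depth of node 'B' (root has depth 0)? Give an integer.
Path from root to B: E -> B
Depth = number of edges = 1

Answer: 1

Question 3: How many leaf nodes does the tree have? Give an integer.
Leaves (nodes with no children): A, C, D, F

Answer: 4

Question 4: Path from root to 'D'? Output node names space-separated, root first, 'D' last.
Answer: E J D

Derivation:
Walk down from root: E -> J -> D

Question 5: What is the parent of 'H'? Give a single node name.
Scan adjacency: H appears as child of G

Answer: G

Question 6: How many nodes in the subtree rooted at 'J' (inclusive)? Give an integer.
Answer: 5

Derivation:
Subtree rooted at J contains: C, D, G, H, J
Count = 5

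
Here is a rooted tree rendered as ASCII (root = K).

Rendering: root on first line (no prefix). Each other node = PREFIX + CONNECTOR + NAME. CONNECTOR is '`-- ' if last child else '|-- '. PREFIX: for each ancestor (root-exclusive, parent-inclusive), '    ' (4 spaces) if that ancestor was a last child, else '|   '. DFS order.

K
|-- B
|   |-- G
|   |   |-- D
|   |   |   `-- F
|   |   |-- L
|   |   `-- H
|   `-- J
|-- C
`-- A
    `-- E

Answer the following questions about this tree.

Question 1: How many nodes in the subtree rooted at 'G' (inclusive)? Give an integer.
Answer: 5

Derivation:
Subtree rooted at G contains: D, F, G, H, L
Count = 5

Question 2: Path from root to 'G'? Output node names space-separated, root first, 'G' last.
Walk down from root: K -> B -> G

Answer: K B G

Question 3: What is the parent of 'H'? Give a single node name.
Answer: G

Derivation:
Scan adjacency: H appears as child of G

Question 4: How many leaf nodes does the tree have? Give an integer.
Leaves (nodes with no children): C, E, F, H, J, L

Answer: 6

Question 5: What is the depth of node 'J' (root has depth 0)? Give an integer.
Answer: 2

Derivation:
Path from root to J: K -> B -> J
Depth = number of edges = 2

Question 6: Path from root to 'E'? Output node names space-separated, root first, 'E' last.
Walk down from root: K -> A -> E

Answer: K A E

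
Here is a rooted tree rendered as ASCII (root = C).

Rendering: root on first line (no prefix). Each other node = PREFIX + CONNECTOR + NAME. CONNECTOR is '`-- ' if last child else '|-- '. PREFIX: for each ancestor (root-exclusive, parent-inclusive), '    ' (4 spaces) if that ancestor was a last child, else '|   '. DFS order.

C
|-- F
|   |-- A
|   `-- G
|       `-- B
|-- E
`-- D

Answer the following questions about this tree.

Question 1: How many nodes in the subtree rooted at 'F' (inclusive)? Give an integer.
Answer: 4

Derivation:
Subtree rooted at F contains: A, B, F, G
Count = 4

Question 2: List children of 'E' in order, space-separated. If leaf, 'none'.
Answer: none

Derivation:
Node E's children (from adjacency): (leaf)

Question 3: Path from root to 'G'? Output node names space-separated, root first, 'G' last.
Walk down from root: C -> F -> G

Answer: C F G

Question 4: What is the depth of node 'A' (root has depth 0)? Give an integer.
Answer: 2

Derivation:
Path from root to A: C -> F -> A
Depth = number of edges = 2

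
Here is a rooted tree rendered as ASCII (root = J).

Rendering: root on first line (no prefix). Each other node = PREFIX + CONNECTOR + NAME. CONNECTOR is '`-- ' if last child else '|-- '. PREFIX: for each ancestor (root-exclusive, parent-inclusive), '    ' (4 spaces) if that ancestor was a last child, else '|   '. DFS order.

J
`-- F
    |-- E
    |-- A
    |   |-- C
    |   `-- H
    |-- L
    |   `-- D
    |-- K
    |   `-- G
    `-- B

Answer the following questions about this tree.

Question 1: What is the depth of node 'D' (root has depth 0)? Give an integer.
Answer: 3

Derivation:
Path from root to D: J -> F -> L -> D
Depth = number of edges = 3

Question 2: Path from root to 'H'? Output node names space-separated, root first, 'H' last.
Walk down from root: J -> F -> A -> H

Answer: J F A H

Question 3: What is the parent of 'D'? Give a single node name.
Scan adjacency: D appears as child of L

Answer: L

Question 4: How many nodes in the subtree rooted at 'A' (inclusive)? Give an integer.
Subtree rooted at A contains: A, C, H
Count = 3

Answer: 3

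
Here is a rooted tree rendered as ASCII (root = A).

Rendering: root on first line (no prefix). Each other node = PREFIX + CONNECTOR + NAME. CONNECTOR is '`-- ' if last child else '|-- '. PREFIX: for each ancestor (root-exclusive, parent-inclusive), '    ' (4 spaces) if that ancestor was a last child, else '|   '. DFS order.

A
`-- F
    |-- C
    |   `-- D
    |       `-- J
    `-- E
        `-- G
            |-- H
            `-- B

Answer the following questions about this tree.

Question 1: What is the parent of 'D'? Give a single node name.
Answer: C

Derivation:
Scan adjacency: D appears as child of C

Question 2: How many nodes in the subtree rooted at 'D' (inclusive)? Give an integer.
Answer: 2

Derivation:
Subtree rooted at D contains: D, J
Count = 2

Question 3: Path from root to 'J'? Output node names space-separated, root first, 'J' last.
Walk down from root: A -> F -> C -> D -> J

Answer: A F C D J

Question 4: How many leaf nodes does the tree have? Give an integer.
Answer: 3

Derivation:
Leaves (nodes with no children): B, H, J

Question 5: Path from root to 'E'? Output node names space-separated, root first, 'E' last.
Walk down from root: A -> F -> E

Answer: A F E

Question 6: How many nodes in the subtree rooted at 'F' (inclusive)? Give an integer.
Subtree rooted at F contains: B, C, D, E, F, G, H, J
Count = 8

Answer: 8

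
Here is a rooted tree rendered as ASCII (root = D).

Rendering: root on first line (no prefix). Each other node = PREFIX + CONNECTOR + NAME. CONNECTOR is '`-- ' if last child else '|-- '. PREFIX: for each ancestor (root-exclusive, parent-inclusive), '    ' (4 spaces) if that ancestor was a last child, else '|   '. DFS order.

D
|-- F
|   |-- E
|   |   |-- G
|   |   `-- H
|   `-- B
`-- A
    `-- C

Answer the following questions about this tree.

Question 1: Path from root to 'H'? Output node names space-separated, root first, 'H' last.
Walk down from root: D -> F -> E -> H

Answer: D F E H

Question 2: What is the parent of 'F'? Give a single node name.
Answer: D

Derivation:
Scan adjacency: F appears as child of D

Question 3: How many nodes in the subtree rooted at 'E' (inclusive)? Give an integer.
Subtree rooted at E contains: E, G, H
Count = 3

Answer: 3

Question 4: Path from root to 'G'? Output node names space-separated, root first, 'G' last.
Walk down from root: D -> F -> E -> G

Answer: D F E G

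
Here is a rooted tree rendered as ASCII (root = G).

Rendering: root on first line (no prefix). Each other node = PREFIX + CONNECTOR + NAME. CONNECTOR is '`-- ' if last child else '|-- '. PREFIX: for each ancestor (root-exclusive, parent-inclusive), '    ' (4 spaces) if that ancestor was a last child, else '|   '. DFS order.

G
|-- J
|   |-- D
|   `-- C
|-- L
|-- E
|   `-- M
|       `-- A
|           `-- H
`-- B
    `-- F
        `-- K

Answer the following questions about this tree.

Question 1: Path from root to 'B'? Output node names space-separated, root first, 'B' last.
Answer: G B

Derivation:
Walk down from root: G -> B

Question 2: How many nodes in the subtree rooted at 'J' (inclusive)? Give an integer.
Answer: 3

Derivation:
Subtree rooted at J contains: C, D, J
Count = 3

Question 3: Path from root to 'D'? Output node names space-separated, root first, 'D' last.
Answer: G J D

Derivation:
Walk down from root: G -> J -> D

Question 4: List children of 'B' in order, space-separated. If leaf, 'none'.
Answer: F

Derivation:
Node B's children (from adjacency): F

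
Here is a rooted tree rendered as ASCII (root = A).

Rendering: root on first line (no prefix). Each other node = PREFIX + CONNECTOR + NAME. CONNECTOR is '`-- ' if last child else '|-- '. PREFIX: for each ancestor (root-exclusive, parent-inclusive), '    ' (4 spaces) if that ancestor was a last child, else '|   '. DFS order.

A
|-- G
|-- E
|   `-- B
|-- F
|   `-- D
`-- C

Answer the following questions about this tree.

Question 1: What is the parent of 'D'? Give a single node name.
Scan adjacency: D appears as child of F

Answer: F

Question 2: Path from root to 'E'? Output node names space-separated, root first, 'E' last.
Walk down from root: A -> E

Answer: A E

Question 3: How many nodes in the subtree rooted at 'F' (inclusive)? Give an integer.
Answer: 2

Derivation:
Subtree rooted at F contains: D, F
Count = 2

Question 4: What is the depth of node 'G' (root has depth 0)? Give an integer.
Path from root to G: A -> G
Depth = number of edges = 1

Answer: 1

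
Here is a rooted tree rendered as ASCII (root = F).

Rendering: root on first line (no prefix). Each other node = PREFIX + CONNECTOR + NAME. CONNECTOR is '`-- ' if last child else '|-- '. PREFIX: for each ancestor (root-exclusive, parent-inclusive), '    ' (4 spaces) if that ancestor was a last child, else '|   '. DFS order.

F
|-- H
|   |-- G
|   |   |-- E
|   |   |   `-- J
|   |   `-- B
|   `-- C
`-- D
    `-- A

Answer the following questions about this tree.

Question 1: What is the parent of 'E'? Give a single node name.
Answer: G

Derivation:
Scan adjacency: E appears as child of G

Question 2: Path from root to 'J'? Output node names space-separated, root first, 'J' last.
Walk down from root: F -> H -> G -> E -> J

Answer: F H G E J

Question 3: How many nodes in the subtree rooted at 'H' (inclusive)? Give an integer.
Subtree rooted at H contains: B, C, E, G, H, J
Count = 6

Answer: 6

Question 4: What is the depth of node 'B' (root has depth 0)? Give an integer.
Path from root to B: F -> H -> G -> B
Depth = number of edges = 3

Answer: 3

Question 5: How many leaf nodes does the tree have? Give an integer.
Leaves (nodes with no children): A, B, C, J

Answer: 4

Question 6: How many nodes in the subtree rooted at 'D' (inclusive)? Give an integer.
Answer: 2

Derivation:
Subtree rooted at D contains: A, D
Count = 2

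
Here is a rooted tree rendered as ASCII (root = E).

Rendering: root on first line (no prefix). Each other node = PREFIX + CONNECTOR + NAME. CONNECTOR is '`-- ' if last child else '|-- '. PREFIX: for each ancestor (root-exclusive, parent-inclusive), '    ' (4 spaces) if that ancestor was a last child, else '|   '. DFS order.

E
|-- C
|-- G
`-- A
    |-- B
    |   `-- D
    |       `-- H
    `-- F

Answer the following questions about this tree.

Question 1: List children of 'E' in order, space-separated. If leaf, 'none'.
Answer: C G A

Derivation:
Node E's children (from adjacency): C, G, A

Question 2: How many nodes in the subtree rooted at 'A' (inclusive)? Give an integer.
Subtree rooted at A contains: A, B, D, F, H
Count = 5

Answer: 5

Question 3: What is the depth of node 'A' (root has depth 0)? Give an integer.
Answer: 1

Derivation:
Path from root to A: E -> A
Depth = number of edges = 1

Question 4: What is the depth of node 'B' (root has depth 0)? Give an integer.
Answer: 2

Derivation:
Path from root to B: E -> A -> B
Depth = number of edges = 2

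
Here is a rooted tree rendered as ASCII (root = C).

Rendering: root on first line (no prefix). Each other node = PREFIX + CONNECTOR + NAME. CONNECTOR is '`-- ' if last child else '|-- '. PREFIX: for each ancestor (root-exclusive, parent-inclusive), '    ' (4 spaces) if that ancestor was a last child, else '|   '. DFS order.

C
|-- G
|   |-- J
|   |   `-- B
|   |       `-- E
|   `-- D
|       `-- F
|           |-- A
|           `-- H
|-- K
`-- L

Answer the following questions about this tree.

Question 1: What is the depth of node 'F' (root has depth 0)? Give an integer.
Answer: 3

Derivation:
Path from root to F: C -> G -> D -> F
Depth = number of edges = 3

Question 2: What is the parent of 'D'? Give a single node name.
Scan adjacency: D appears as child of G

Answer: G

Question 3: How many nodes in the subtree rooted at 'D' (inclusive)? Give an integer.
Subtree rooted at D contains: A, D, F, H
Count = 4

Answer: 4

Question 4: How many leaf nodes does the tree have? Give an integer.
Leaves (nodes with no children): A, E, H, K, L

Answer: 5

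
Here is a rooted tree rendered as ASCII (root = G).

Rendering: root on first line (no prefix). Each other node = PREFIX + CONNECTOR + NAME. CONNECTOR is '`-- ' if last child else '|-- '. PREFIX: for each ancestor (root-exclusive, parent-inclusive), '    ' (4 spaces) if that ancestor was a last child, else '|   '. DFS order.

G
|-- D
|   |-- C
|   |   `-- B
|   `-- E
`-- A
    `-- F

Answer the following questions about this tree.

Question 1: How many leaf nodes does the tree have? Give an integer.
Leaves (nodes with no children): B, E, F

Answer: 3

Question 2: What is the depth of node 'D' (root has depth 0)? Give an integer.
Answer: 1

Derivation:
Path from root to D: G -> D
Depth = number of edges = 1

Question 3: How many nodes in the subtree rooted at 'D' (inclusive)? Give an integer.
Subtree rooted at D contains: B, C, D, E
Count = 4

Answer: 4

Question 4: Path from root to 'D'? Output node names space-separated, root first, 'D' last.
Answer: G D

Derivation:
Walk down from root: G -> D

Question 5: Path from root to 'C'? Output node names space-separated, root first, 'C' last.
Answer: G D C

Derivation:
Walk down from root: G -> D -> C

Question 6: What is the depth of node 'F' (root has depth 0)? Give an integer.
Path from root to F: G -> A -> F
Depth = number of edges = 2

Answer: 2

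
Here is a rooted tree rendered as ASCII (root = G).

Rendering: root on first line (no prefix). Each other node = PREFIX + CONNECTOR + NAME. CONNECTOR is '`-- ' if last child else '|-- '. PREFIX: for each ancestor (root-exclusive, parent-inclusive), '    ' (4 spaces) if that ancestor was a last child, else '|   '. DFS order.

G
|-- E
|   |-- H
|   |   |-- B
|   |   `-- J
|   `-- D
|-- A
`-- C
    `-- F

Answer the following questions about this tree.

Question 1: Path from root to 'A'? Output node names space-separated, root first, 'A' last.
Walk down from root: G -> A

Answer: G A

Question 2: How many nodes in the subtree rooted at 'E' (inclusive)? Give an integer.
Answer: 5

Derivation:
Subtree rooted at E contains: B, D, E, H, J
Count = 5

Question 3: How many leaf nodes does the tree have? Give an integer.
Answer: 5

Derivation:
Leaves (nodes with no children): A, B, D, F, J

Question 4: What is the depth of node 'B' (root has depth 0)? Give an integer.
Path from root to B: G -> E -> H -> B
Depth = number of edges = 3

Answer: 3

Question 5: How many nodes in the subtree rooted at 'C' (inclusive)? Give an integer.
Answer: 2

Derivation:
Subtree rooted at C contains: C, F
Count = 2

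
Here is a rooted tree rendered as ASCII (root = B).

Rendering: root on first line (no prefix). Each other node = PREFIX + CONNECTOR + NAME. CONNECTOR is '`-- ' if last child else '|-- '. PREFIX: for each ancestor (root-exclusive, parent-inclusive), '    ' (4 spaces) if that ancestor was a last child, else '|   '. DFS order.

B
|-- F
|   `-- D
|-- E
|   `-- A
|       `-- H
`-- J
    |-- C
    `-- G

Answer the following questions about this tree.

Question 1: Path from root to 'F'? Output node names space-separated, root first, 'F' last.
Walk down from root: B -> F

Answer: B F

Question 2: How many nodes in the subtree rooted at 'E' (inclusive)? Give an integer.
Answer: 3

Derivation:
Subtree rooted at E contains: A, E, H
Count = 3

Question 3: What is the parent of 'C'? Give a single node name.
Answer: J

Derivation:
Scan adjacency: C appears as child of J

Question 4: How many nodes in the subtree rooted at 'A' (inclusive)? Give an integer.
Subtree rooted at A contains: A, H
Count = 2

Answer: 2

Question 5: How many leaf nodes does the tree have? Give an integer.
Leaves (nodes with no children): C, D, G, H

Answer: 4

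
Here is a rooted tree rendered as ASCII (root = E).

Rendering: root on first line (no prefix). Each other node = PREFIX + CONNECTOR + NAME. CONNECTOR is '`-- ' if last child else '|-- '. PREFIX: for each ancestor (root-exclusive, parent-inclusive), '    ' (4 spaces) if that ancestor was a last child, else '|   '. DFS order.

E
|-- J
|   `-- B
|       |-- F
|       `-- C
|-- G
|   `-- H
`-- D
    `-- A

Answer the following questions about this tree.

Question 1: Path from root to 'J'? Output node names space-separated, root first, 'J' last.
Walk down from root: E -> J

Answer: E J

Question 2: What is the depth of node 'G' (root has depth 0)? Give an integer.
Answer: 1

Derivation:
Path from root to G: E -> G
Depth = number of edges = 1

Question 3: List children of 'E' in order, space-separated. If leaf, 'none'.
Answer: J G D

Derivation:
Node E's children (from adjacency): J, G, D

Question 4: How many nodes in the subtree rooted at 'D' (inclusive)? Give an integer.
Answer: 2

Derivation:
Subtree rooted at D contains: A, D
Count = 2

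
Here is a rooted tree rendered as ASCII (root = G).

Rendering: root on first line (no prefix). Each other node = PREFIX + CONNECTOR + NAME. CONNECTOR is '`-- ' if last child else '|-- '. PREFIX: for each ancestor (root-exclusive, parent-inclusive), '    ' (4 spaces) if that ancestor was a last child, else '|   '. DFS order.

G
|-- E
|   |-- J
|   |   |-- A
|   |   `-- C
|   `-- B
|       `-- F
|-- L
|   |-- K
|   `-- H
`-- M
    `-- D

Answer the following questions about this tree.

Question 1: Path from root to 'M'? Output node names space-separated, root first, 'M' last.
Walk down from root: G -> M

Answer: G M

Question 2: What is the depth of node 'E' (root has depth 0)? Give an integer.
Path from root to E: G -> E
Depth = number of edges = 1

Answer: 1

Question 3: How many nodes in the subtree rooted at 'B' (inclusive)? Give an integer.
Answer: 2

Derivation:
Subtree rooted at B contains: B, F
Count = 2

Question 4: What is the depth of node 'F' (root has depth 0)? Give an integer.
Answer: 3

Derivation:
Path from root to F: G -> E -> B -> F
Depth = number of edges = 3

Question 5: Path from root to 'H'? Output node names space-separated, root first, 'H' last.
Walk down from root: G -> L -> H

Answer: G L H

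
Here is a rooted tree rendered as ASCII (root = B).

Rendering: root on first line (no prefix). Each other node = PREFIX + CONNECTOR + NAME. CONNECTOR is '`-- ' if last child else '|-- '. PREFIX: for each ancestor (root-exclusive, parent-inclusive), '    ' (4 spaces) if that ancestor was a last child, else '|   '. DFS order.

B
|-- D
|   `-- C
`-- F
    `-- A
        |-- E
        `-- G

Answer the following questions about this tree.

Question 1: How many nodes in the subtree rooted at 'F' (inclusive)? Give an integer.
Subtree rooted at F contains: A, E, F, G
Count = 4

Answer: 4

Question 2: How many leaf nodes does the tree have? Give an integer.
Answer: 3

Derivation:
Leaves (nodes with no children): C, E, G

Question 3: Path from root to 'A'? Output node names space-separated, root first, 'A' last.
Walk down from root: B -> F -> A

Answer: B F A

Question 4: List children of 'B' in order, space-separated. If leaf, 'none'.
Node B's children (from adjacency): D, F

Answer: D F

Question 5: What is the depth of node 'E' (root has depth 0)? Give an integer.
Answer: 3

Derivation:
Path from root to E: B -> F -> A -> E
Depth = number of edges = 3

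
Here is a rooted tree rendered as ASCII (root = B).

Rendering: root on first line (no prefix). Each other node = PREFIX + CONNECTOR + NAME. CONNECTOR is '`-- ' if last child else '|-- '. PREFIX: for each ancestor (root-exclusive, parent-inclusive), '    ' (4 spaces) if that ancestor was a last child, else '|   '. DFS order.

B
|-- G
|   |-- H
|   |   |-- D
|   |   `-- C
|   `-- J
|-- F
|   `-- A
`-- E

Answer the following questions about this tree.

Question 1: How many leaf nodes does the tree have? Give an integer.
Leaves (nodes with no children): A, C, D, E, J

Answer: 5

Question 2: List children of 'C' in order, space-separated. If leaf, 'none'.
Answer: none

Derivation:
Node C's children (from adjacency): (leaf)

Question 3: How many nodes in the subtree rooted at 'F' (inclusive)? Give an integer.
Subtree rooted at F contains: A, F
Count = 2

Answer: 2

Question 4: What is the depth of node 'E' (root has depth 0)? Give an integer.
Answer: 1

Derivation:
Path from root to E: B -> E
Depth = number of edges = 1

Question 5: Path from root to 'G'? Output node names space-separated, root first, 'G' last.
Walk down from root: B -> G

Answer: B G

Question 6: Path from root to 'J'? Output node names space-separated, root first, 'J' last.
Answer: B G J

Derivation:
Walk down from root: B -> G -> J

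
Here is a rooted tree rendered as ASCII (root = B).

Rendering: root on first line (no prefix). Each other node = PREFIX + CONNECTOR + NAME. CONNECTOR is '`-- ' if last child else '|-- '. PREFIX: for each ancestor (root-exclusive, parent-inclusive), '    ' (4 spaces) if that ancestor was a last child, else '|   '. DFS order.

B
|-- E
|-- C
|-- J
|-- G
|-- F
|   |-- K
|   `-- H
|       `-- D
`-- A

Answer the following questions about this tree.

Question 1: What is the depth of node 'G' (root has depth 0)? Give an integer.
Answer: 1

Derivation:
Path from root to G: B -> G
Depth = number of edges = 1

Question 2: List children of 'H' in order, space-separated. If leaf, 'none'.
Node H's children (from adjacency): D

Answer: D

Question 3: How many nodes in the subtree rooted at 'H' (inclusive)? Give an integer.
Answer: 2

Derivation:
Subtree rooted at H contains: D, H
Count = 2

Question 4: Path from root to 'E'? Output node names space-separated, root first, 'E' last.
Walk down from root: B -> E

Answer: B E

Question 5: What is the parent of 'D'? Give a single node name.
Scan adjacency: D appears as child of H

Answer: H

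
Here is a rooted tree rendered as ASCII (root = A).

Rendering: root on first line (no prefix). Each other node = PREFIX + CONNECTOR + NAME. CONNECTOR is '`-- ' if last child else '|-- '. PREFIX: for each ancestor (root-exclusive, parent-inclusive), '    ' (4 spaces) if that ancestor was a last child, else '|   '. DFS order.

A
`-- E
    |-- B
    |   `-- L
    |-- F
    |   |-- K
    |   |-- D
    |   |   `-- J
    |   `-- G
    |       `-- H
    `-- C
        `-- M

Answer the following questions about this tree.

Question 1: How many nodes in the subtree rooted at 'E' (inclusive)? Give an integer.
Answer: 11

Derivation:
Subtree rooted at E contains: B, C, D, E, F, G, H, J, K, L, M
Count = 11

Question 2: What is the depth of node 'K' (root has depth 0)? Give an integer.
Path from root to K: A -> E -> F -> K
Depth = number of edges = 3

Answer: 3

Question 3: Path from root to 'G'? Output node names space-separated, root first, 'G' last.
Answer: A E F G

Derivation:
Walk down from root: A -> E -> F -> G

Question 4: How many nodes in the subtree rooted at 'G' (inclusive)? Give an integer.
Subtree rooted at G contains: G, H
Count = 2

Answer: 2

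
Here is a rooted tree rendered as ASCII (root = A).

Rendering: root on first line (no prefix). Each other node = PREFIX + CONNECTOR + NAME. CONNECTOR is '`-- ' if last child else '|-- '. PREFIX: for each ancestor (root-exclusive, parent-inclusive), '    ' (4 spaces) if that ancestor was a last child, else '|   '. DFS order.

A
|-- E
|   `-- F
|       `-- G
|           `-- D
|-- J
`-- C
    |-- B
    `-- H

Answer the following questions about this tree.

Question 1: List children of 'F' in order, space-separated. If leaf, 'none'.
Node F's children (from adjacency): G

Answer: G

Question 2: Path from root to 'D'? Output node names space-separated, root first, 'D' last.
Answer: A E F G D

Derivation:
Walk down from root: A -> E -> F -> G -> D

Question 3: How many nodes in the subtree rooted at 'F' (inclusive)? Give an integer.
Subtree rooted at F contains: D, F, G
Count = 3

Answer: 3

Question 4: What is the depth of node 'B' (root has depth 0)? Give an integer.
Path from root to B: A -> C -> B
Depth = number of edges = 2

Answer: 2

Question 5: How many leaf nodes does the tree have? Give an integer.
Leaves (nodes with no children): B, D, H, J

Answer: 4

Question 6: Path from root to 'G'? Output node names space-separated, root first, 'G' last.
Answer: A E F G

Derivation:
Walk down from root: A -> E -> F -> G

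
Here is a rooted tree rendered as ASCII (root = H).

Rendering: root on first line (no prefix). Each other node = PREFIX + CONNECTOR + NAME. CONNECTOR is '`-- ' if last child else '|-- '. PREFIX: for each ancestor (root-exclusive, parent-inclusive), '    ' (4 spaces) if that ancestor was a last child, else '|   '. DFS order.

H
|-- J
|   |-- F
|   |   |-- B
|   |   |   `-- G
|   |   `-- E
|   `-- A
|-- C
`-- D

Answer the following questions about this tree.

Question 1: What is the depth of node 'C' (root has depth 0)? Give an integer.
Answer: 1

Derivation:
Path from root to C: H -> C
Depth = number of edges = 1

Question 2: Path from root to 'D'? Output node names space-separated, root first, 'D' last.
Answer: H D

Derivation:
Walk down from root: H -> D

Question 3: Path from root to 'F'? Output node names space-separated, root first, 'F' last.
Answer: H J F

Derivation:
Walk down from root: H -> J -> F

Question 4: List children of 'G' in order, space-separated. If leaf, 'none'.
Node G's children (from adjacency): (leaf)

Answer: none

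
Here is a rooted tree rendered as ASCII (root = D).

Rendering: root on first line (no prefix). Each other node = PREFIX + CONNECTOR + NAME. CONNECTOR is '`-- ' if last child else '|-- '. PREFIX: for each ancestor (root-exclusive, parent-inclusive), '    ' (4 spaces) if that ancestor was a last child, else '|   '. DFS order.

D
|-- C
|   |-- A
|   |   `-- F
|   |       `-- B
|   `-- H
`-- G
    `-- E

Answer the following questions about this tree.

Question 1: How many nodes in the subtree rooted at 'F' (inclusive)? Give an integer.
Subtree rooted at F contains: B, F
Count = 2

Answer: 2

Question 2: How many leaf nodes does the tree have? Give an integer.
Answer: 3

Derivation:
Leaves (nodes with no children): B, E, H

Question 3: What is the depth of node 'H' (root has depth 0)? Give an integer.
Answer: 2

Derivation:
Path from root to H: D -> C -> H
Depth = number of edges = 2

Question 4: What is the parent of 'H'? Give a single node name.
Answer: C

Derivation:
Scan adjacency: H appears as child of C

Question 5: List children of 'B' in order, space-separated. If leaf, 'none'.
Node B's children (from adjacency): (leaf)

Answer: none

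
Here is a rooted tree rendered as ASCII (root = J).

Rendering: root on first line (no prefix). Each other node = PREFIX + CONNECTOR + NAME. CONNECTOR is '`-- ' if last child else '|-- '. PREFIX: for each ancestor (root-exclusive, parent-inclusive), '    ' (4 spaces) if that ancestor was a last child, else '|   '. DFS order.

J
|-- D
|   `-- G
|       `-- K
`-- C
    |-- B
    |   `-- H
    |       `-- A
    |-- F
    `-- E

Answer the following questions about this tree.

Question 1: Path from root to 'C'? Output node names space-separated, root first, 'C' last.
Walk down from root: J -> C

Answer: J C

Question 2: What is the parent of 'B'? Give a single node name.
Scan adjacency: B appears as child of C

Answer: C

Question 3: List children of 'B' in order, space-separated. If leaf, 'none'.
Answer: H

Derivation:
Node B's children (from adjacency): H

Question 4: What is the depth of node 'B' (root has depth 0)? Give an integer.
Path from root to B: J -> C -> B
Depth = number of edges = 2

Answer: 2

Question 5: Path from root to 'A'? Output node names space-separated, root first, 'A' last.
Answer: J C B H A

Derivation:
Walk down from root: J -> C -> B -> H -> A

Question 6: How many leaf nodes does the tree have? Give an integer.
Leaves (nodes with no children): A, E, F, K

Answer: 4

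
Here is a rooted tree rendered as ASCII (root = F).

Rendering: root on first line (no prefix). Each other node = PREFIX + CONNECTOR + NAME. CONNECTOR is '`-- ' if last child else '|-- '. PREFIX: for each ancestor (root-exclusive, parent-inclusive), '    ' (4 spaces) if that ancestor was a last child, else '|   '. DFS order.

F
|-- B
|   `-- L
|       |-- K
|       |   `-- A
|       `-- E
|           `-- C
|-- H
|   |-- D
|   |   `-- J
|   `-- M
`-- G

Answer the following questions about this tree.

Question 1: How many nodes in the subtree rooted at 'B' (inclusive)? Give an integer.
Answer: 6

Derivation:
Subtree rooted at B contains: A, B, C, E, K, L
Count = 6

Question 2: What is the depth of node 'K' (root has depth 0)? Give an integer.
Path from root to K: F -> B -> L -> K
Depth = number of edges = 3

Answer: 3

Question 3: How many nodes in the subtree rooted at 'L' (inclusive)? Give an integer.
Subtree rooted at L contains: A, C, E, K, L
Count = 5

Answer: 5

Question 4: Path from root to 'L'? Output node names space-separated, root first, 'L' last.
Walk down from root: F -> B -> L

Answer: F B L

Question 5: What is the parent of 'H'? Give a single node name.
Answer: F

Derivation:
Scan adjacency: H appears as child of F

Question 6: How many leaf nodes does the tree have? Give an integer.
Answer: 5

Derivation:
Leaves (nodes with no children): A, C, G, J, M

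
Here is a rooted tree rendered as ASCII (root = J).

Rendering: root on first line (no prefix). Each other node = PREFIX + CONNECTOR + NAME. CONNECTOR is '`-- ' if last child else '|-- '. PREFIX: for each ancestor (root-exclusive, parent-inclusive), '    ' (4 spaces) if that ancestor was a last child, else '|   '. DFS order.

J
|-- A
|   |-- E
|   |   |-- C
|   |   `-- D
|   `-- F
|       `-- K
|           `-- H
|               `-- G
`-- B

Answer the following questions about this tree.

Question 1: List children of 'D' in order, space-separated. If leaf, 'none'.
Node D's children (from adjacency): (leaf)

Answer: none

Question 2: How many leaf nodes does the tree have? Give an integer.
Answer: 4

Derivation:
Leaves (nodes with no children): B, C, D, G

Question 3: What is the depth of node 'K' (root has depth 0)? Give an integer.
Path from root to K: J -> A -> F -> K
Depth = number of edges = 3

Answer: 3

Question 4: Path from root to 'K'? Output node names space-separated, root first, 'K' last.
Walk down from root: J -> A -> F -> K

Answer: J A F K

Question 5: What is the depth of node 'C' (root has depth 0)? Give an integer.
Path from root to C: J -> A -> E -> C
Depth = number of edges = 3

Answer: 3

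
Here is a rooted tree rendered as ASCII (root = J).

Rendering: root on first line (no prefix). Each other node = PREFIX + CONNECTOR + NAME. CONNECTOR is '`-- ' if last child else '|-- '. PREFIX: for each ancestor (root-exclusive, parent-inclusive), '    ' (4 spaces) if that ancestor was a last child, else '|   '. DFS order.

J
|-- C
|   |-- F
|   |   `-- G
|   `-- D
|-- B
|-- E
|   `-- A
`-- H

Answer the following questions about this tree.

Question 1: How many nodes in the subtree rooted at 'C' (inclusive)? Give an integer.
Answer: 4

Derivation:
Subtree rooted at C contains: C, D, F, G
Count = 4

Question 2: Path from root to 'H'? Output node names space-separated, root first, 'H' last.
Walk down from root: J -> H

Answer: J H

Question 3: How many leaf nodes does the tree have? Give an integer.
Leaves (nodes with no children): A, B, D, G, H

Answer: 5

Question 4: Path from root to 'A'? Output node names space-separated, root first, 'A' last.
Walk down from root: J -> E -> A

Answer: J E A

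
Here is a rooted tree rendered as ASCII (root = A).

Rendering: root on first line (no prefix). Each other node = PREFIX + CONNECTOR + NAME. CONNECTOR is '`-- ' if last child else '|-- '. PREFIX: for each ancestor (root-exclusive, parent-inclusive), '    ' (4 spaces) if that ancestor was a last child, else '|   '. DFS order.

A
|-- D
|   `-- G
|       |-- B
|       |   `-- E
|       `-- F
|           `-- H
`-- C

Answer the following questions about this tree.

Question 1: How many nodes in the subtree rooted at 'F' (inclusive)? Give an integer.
Subtree rooted at F contains: F, H
Count = 2

Answer: 2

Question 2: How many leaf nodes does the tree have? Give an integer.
Answer: 3

Derivation:
Leaves (nodes with no children): C, E, H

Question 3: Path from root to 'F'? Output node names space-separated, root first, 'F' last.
Answer: A D G F

Derivation:
Walk down from root: A -> D -> G -> F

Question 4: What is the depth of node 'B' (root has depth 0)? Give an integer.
Answer: 3

Derivation:
Path from root to B: A -> D -> G -> B
Depth = number of edges = 3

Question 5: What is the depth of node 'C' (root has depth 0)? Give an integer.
Path from root to C: A -> C
Depth = number of edges = 1

Answer: 1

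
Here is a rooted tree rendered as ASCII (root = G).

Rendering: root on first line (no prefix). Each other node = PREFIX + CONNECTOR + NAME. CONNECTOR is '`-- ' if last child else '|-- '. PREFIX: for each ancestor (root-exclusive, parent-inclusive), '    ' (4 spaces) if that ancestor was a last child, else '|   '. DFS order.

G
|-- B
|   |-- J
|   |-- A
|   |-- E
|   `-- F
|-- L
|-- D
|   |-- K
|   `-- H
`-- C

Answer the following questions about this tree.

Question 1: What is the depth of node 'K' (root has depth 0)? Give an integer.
Answer: 2

Derivation:
Path from root to K: G -> D -> K
Depth = number of edges = 2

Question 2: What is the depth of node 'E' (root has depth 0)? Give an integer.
Path from root to E: G -> B -> E
Depth = number of edges = 2

Answer: 2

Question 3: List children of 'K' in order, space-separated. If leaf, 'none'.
Node K's children (from adjacency): (leaf)

Answer: none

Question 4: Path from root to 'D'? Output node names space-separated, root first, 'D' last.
Walk down from root: G -> D

Answer: G D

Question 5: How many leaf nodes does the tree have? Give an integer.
Leaves (nodes with no children): A, C, E, F, H, J, K, L

Answer: 8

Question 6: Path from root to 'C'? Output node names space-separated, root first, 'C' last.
Answer: G C

Derivation:
Walk down from root: G -> C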